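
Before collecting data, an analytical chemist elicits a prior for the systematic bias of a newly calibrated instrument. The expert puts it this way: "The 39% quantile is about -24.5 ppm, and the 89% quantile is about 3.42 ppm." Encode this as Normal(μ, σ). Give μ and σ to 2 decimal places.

μ = -19.32, σ = 18.54

For Normal(μ,σ), the p-quantile is μ + z_p·σ. Here z_{0.39} = -0.2793, z_{0.89} = 1.227.
So -24.5 = μ − 0.2793σ and 3.42 = μ + 1.227σ.
Subtracting: σ = (3.42 − -24.5)/(1.227 − (-0.2793)) = 18.54.
Then μ = -24.5 − (-0.2793)·18.54 = -19.32.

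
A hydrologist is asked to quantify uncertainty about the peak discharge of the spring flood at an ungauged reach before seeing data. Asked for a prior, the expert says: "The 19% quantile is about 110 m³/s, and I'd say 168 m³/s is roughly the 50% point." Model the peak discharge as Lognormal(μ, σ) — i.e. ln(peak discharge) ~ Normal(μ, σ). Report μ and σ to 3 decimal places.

If T ~ Lognormal(μ,σ) then ln T ~ Normal(μ,σ), so the p-quantile of ln T is μ + z_p·σ.
ln(110) = 4.7 and ln(168) = 5.124; z_{0.19} = -0.8779, z_{0.5} = 0.
σ = (5.124 − 4.7)/(0 − (-0.8779)) = 0.482.
μ = 4.7 − (-0.8779)·0.482 = 5.124.

μ ≈ 5.124, σ ≈ 0.482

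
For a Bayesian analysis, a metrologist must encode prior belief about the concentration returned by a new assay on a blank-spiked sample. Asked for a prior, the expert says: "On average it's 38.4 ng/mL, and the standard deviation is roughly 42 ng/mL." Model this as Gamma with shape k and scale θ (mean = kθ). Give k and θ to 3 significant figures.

For Gamma(k, scale θ): mean = kθ, variance = kθ², so CV = 1/√k.
CV = SD/mean = 42/38.4 = 1.094, hence k = 1/CV² = 0.836.
Then θ = mean/k = 38.4/0.836 = 45.9.

k ≈ 0.836, θ ≈ 45.9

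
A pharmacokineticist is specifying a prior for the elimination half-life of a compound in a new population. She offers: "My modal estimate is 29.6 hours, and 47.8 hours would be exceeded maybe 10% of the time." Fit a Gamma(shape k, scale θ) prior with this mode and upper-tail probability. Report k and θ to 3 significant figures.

k ≈ 9.19, θ ≈ 3.61

Gamma(k,θ) with k>1 has mode (k−1)θ, so θ = 29.6/(k−1).
Need P(X < 47.8) = 0.9 with θ tied to k this way. Start at k = 2, θ = 29.6: P(X<47.8) ≈ 0.480.
Too low — raise k to concentrate. Iterating converges to k ≈ 9.19.
Then θ = 29.6/(9.19−1) ≈ 3.61.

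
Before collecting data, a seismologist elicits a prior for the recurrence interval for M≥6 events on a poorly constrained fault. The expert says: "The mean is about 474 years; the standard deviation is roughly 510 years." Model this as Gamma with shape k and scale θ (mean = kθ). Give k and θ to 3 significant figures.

For Gamma(k, scale θ): mean = kθ, variance = kθ², so CV = 1/√k.
CV = SD/mean = 510/474 = 1.076, hence k = 1/CV² = 0.864.
Then θ = mean/k = 474/0.864 = 549.

k ≈ 0.864, θ ≈ 549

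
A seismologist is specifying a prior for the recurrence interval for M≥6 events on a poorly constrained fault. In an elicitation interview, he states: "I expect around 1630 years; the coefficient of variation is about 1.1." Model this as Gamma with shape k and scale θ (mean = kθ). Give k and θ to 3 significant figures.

k ≈ 0.826, θ ≈ 1970

For Gamma(k, scale θ): mean = kθ, variance = kθ², so CV = 1/√k.
CV = 1.1, hence k = 1/CV² = 0.826.
Then θ = mean/k = 1630/0.826 = 1970.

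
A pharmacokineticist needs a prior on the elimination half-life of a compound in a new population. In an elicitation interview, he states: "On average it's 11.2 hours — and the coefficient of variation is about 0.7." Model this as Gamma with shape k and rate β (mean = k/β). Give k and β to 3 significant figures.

k ≈ 2.04, β ≈ 0.182

For Gamma(k, rate β): mean = k/β, variance = k/β², so CV = 1/√k.
CV = 0.7, hence k = 1/CV² = 2.04.
Then β = k/mean = 2.04/11.2 = 0.182.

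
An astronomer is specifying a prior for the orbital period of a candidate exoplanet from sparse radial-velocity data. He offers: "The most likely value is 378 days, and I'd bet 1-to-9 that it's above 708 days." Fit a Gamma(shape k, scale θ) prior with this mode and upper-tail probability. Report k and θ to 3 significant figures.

Gamma(k,θ) with k>1 has mode (k−1)θ, so θ = 378/(k−1).
Need P(X < 708) = 0.9 with θ tied to k this way. Start at k = 2, θ = 378: P(X<708) ≈ 0.559.
Too low — raise k to concentrate. Iterating converges to k ≈ 5.85.
Then θ = 378/(5.85−1) ≈ 77.9.

k ≈ 5.85, θ ≈ 77.9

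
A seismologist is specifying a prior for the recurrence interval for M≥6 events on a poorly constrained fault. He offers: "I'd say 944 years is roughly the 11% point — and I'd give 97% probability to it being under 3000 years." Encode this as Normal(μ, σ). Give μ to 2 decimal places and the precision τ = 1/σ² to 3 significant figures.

μ = 1755.55, τ = 2.28e-06

For Normal(μ,σ), the p-quantile is μ + z_p·σ. Here z_{0.11} = -1.227, z_{0.97} = 1.881.
So 944 = μ − 1.227σ and 3000 = μ + 1.881σ.
Subtracting: σ = (3000 − 944)/(1.881 − (-1.227)) = 661.66.
Then μ = 944 − (-1.227)·661.66 = 1755.55.
Precision τ = 1/σ² = 1/661.7² = 2.28e-06.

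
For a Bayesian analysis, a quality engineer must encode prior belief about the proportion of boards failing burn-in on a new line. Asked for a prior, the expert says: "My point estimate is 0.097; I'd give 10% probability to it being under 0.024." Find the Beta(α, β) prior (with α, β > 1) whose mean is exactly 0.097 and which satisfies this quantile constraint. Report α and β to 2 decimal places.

α ≈ 1.74, β ≈ 16.21

With mean 0.097 fixed, write α = 0.097s, β = 0.903s where s = α+β.
Need P(θ < 0.024) = 0.1 under Beta(0.097s, 0.903s). Normal approximation: (q−m)/√(m(1−m)/s) ≈ z_{0.1} = -1.28, so s ≈ 0.097·0.903·(-1.28)²/(0.024−0.097)² = 27.0.
At s = 27.0: P(θ<0.024) ≈ 0.047. Adjusting to match 0.1 gives s ≈ 17.95.
So α = 0.097·17.95 ≈ 1.74, β = 0.903·17.95 ≈ 16.21.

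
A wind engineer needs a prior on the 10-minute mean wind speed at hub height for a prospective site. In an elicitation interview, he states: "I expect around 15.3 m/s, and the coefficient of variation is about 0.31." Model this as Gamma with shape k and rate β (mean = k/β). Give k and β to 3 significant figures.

k ≈ 10.4, β ≈ 0.68

For Gamma(k, rate β): mean = k/β, variance = k/β², so CV = 1/√k.
CV = 0.31, hence k = 1/CV² = 10.4.
Then β = k/mean = 10.4/15.3 = 0.68.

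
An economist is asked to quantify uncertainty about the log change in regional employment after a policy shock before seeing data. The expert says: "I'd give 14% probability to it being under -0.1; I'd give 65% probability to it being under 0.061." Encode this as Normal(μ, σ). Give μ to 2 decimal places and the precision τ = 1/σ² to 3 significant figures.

For Normal(μ,σ), the p-quantile is μ + z_p·σ. Here z_{0.14} = -1.08, z_{0.65} = 0.3853.
So -0.1 = μ − 1.08σ and 0.061 = μ + 0.3853σ.
Subtracting: σ = (0.061 − -0.1)/(0.3853 − (-1.08)) = 0.11.
Then μ = -0.1 − (-1.08)·0.11 = 0.02.
Precision τ = 1/σ² = 1/0.1098² = 82.9.

μ = 0.02, τ = 82.9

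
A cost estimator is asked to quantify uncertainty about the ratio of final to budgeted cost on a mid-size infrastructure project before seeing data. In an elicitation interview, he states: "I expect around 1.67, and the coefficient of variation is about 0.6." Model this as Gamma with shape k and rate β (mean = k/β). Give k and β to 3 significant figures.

For Gamma(k, rate β): mean = k/β, variance = k/β², so CV = 1/√k.
CV = 0.6, hence k = 1/CV² = 2.78.
Then β = k/mean = 2.78/1.67 = 1.66.

k ≈ 2.78, β ≈ 1.66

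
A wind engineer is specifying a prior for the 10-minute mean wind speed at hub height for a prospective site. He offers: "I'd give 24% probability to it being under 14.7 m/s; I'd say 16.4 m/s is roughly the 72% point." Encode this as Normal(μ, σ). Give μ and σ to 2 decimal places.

μ = 15.63, σ = 1.32

The p-quantile of Normal(μ,σ) is μ + z_p·σ, with z_{0.24} = -0.7063 and z_{0.72} = 0.5828.
Eliminate σ: μ = (z₂·x₁ − z₁·x₂)/(z₂ − z₁) = (0.5828·14.7 − (-0.7063)·16.4)/1.289 = 15.63.
Then σ = (x₂ − x₁)/(z₂ − z₁) = (16.4 − 14.7)/1.289 = 1.32.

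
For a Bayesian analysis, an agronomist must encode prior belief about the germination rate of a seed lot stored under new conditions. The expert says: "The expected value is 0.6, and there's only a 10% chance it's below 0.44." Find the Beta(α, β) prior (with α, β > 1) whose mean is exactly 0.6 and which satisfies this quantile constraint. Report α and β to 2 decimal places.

With mean 0.6 fixed, write α = 0.6s, β = 0.4s where s = α+β.
Need P(θ < 0.44) = 0.1 under Beta(0.6s, 0.4s). Normal approximation: (q−m)/√(m(1−m)/s) ≈ z_{0.1} = -1.28, so s ≈ 0.6·0.4·(-1.28)²/(0.44−0.6)² = 15.4.
At s = 15.4: P(θ<0.44) ≈ 0.101. Adjusting to match 0.1 gives s ≈ 15.59.
So α = 0.6·15.59 ≈ 9.35, β = 0.4·15.59 ≈ 6.24.

α ≈ 9.35, β ≈ 6.24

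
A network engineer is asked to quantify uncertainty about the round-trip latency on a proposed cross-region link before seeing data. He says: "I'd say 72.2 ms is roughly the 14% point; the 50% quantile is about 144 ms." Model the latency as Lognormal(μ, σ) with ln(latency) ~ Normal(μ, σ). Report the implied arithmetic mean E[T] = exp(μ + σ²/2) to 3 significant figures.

If T ~ Lognormal(μ,σ) then ln T ~ Normal(μ,σ), so the p-quantile of ln T is μ + z_p·σ.
ln(72.2) = 4.279 and ln(144) = 4.97; z_{0.14} = -1.08, z_{0.5} = 0.
σ = (4.97 − 4.279)/(0 − (-1.08)) = 0.639.
μ = 4.279 − (-1.08)·0.639 = 4.970.
E[T] = exp(μ + σ²/2) = exp(4.970 + 0.2042) = 177 ms.

E[T] ≈ 177 ms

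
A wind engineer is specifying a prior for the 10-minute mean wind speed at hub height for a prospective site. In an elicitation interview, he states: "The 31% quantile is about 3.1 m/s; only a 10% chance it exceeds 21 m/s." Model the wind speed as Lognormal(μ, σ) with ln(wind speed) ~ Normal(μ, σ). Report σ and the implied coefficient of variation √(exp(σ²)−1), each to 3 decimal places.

σ ≈ 1.076, CV ≈ 1.478

If T ~ Lognormal(μ,σ) then ln T ~ Normal(μ,σ), so the p-quantile of ln T is μ + z_p·σ.
ln(3.1) = 1.131 and ln(21) = 3.045; z_{0.31} = -0.4959, z_{0.9} = 1.282.
σ = (3.045 − 1.131)/(1.282 − (-0.4959)) = 1.076.
μ = 1.131 − (-0.4959)·1.076 = 1.665.
CV = √(exp(σ²)−1) = √(exp(1.1585)−1) = 1.478.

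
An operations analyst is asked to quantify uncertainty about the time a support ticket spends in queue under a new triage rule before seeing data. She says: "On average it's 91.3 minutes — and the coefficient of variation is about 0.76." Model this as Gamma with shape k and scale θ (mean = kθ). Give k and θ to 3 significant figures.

For Gamma(k, scale θ): mean = kθ, variance = kθ², so CV = 1/√k.
CV = 0.76, hence k = 1/CV² = 1.73.
Then θ = mean/k = 91.3/1.73 = 52.7.

k ≈ 1.73, θ ≈ 52.7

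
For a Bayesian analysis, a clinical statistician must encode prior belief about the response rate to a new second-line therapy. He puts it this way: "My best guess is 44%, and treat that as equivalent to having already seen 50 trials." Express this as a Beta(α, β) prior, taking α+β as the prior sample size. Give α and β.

α = 22, β = 28

Under the effective-sample-size interpretation, Beta(α, β) has prior mean α/(α+β) and prior sample size α+β.
So α+β = 50 and α/(α+β) = 0.44, giving α = 0.44·50 = 22 and β = 50 − 22 = 28.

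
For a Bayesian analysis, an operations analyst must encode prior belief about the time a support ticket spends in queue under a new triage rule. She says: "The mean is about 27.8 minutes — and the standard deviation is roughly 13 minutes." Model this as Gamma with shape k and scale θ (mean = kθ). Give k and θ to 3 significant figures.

For Gamma(k, scale θ): mean = kθ, variance = kθ², so CV = 1/√k.
CV = SD/mean = 13/27.8 = 0.4676, hence k = 1/CV² = 4.57.
Then θ = mean/k = 27.8/4.57 = 6.08.

k ≈ 4.57, θ ≈ 6.08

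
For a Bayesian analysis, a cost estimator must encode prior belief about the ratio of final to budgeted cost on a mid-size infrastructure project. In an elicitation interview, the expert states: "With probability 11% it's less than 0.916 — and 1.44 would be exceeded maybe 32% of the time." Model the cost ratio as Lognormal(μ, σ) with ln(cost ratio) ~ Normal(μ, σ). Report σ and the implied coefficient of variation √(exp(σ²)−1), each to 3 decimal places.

If T ~ Lognormal(μ,σ) then ln T ~ Normal(μ,σ), so the p-quantile of ln T is μ + z_p·σ.
ln(0.916) = -0.08774 and ln(1.44) = 0.3646; z_{0.11} = -1.227, z_{0.68} = 0.4677.
σ = (0.3646 − -0.08774)/(0.4677 − (-1.227)) = 0.267.
μ = -0.08774 − (-1.227)·0.267 = 0.240.
CV = √(exp(σ²)−1) = √(exp(0.0713)−1) = 0.272.

σ ≈ 0.267, CV ≈ 0.272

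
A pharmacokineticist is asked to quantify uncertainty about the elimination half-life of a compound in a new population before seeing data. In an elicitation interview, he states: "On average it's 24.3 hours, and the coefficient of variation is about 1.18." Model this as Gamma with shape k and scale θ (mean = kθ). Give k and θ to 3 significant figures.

For Gamma(k, scale θ): mean = kθ, variance = kθ², so CV = 1/√k.
CV = 1.18, hence k = 1/CV² = 0.718.
Then θ = mean/k = 24.3/0.718 = 33.8.

k ≈ 0.718, θ ≈ 33.8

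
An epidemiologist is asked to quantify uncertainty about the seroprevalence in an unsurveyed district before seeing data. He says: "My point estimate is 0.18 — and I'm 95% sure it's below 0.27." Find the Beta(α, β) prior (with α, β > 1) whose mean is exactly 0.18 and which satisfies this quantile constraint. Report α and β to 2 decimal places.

With mean 0.18 fixed, write α = 0.18s, β = 0.82s where s = α+β.
Need P(θ < 0.27) = 0.95 under Beta(0.18s, 0.82s). Normal approximation: (q−m)/√(m(1−m)/s) ≈ z_{0.95} = 1.64, so s ≈ 0.18·0.82·(1.64)²/(0.27−0.18)² = 49.3.
At s = 49.3: P(θ<0.27) ≈ 0.940. Adjusting to match 0.95 gives s ≈ 55.82.
So α = 0.18·55.82 ≈ 10.05, β = 0.82·55.82 ≈ 45.77.

α ≈ 10.05, β ≈ 45.77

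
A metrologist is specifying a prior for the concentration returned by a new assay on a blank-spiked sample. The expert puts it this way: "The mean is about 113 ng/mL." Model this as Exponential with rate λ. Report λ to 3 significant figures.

λ ≈ 0.00885

Exponential mean = 1/λ, so λ = 1/113.0 = 0.00885.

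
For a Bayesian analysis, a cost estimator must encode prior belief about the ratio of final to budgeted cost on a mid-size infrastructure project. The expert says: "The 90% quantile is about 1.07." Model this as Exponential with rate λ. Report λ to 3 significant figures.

P(T < 1.07) = 1 − e^(−λ·1.07) = 0.9, so λ = −ln(1−0.9)/1.07 = −ln(0.1)/1.07 = 2.15.

λ ≈ 2.15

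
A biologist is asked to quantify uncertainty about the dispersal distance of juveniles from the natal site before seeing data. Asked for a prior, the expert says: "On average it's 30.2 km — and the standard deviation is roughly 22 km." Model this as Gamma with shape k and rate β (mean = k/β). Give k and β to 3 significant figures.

For Gamma(k, rate β): mean = k/β, variance = k/β², so CV = 1/√k.
CV = SD/mean = 22/30.2 = 0.7285, hence k = 1/CV² = 1.88.
Then β = k/mean = 1.88/30.2 = 0.0624.

k ≈ 1.88, β ≈ 0.0624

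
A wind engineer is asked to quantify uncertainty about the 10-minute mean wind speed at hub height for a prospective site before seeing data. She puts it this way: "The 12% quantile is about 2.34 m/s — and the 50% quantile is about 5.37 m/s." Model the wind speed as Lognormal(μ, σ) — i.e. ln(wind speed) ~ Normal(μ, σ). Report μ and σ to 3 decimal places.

If T ~ Lognormal(μ,σ) then ln T ~ Normal(μ,σ), so the p-quantile of ln T is μ + z_p·σ.
ln(2.34) = 0.8502 and ln(5.37) = 1.681; z_{0.12} = -1.175, z_{0.5} = 0.
σ = (1.681 − 0.8502)/(0 − (-1.175)) = 0.707.
μ = 0.8502 − (-1.175)·0.707 = 1.681.

μ ≈ 1.681, σ ≈ 0.707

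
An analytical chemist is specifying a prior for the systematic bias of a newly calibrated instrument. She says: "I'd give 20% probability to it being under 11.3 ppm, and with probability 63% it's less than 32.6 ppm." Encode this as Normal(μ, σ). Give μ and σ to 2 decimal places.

For Normal(μ,σ), the p-quantile is μ + z_p·σ. Here z_{0.2} = -0.8416, z_{0.63} = 0.3319.
So 11.3 = μ − 0.8416σ and 32.6 = μ + 0.3319σ.
Subtracting: σ = (32.6 − 11.3)/(0.3319 − (-0.8416)) = 18.15.
Then μ = 11.3 − (-0.8416)·18.15 = 26.58.

μ = 26.58, σ = 18.15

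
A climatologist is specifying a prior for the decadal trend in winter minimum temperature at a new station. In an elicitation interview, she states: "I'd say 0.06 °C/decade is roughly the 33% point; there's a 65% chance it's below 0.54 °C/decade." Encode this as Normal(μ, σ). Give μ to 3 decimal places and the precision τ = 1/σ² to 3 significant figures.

The p-quantile of Normal(μ,σ) is μ + z_p·σ, with z_{0.33} = -0.4399 and z_{0.65} = 0.3853.
Eliminate σ: μ = (z₂·x₁ − z₁·x₂)/(z₂ − z₁) = (0.3853·0.06 − (-0.4399)·0.54)/0.8252 = 0.316.
Then σ = (x₂ − x₁)/(z₂ − z₁) = (0.54 − 0.06)/0.8252 = 0.582.
Precision τ = 1/σ² = 1/0.5817² = 2.96.

μ = 0.316, τ = 2.96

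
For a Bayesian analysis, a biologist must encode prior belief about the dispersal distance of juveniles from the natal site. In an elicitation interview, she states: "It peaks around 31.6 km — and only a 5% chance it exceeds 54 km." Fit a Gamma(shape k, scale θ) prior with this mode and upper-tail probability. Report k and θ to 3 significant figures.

Gamma(k,θ) with k>1 has mode (k−1)θ, so θ = 31.6/(k−1).
Need P(X < 54) = 0.95 with θ tied to k this way. Start at k = 2, θ = 31.6: P(X<54) ≈ 0.510.
Too low — raise k to concentrate. Iterating converges to k ≈ 10.7.
Then θ = 31.6/(10.7−1) ≈ 3.25.

k ≈ 10.7, θ ≈ 3.25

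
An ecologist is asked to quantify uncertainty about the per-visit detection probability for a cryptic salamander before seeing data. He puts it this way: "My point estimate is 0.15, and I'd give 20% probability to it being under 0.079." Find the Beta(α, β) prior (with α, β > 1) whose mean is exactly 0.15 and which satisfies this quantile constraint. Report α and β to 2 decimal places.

With mean 0.15 fixed, write α = 0.15s, β = 0.85s where s = α+β.
Need P(θ < 0.079) = 0.2 under Beta(0.15s, 0.85s). Normal approximation: (q−m)/√(m(1−m)/s) ≈ z_{0.2} = -0.842, so s ≈ 0.15·0.85·(-0.842)²/(0.079−0.15)² = 17.9.
At s = 17.9: P(θ<0.079) ≈ 0.204. Adjusting to match 0.2 gives s ≈ 18.37.
So α = 0.15·18.37 ≈ 2.76, β = 0.85·18.37 ≈ 15.61.

α ≈ 2.76, β ≈ 15.61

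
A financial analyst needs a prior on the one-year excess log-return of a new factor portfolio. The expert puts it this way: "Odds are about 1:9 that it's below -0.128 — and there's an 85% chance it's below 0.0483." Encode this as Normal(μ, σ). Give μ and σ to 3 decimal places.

μ = -0.031, σ = 0.076

The p-quantile of Normal(μ,σ) is μ + z_p·σ, with z_{0.1} = -1.282 and z_{0.85} = 1.036.
Eliminate σ: μ = (z₂·x₁ − z₁·x₂)/(z₂ − z₁) = (1.036·-0.128 − (-1.282)·0.0483)/2.318 = -0.031.
Then σ = (x₂ − x₁)/(z₂ − z₁) = (0.0483 − -0.128)/2.318 = 0.076.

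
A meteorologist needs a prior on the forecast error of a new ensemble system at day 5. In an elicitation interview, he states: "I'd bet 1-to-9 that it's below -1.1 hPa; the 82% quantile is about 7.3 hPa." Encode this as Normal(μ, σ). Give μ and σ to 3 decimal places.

μ = 3.800, σ = 3.824

The p-quantile of Normal(μ,σ) is μ + z_p·σ, with z_{0.1} = -1.282 and z_{0.82} = 0.9154.
Eliminate σ: μ = (z₂·x₁ − z₁·x₂)/(z₂ − z₁) = (0.9154·-1.1 − (-1.282)·7.3)/2.197 = 3.800.
Then σ = (x₂ − x₁)/(z₂ − z₁) = (7.3 − -1.1)/2.197 = 3.824.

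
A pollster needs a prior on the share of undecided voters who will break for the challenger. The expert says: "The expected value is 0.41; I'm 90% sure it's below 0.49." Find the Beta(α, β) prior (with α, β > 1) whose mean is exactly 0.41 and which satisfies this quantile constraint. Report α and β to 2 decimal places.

α ≈ 25.71, β ≈ 36.99

With mean 0.41 fixed, write α = 0.41s, β = 0.59s where s = α+β.
Need P(θ < 0.49) = 0.9 under Beta(0.41s, 0.59s). Normal approximation: (q−m)/√(m(1−m)/s) ≈ z_{0.9} = 1.28, so s ≈ 0.41·0.59·(1.28)²/(0.49−0.41)² = 62.1.
At s = 62.1: P(θ<0.49) ≈ 0.899. Adjusting to match 0.9 gives s ≈ 62.70.
So α = 0.41·62.70 ≈ 25.71, β = 0.59·62.70 ≈ 36.99.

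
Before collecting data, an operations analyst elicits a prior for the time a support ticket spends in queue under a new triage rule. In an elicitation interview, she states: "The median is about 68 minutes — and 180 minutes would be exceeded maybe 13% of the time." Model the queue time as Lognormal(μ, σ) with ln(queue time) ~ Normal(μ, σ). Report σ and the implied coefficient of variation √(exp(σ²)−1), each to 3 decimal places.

σ ≈ 0.864, CV ≈ 1.054

If T ~ Lognormal(μ,σ) then ln T ~ Normal(μ,σ), so the p-quantile of ln T is μ + z_p·σ.
ln(68) = 4.22 and ln(180) = 5.193; z_{0.5} = 0, z_{0.87} = 1.126.
σ = (5.193 − 4.22)/(1.126 − (0)) = 0.864.
μ = 4.22 − (0)·0.864 = 4.220.
CV = √(exp(σ²)−1) = √(exp(0.7469)−1) = 1.054.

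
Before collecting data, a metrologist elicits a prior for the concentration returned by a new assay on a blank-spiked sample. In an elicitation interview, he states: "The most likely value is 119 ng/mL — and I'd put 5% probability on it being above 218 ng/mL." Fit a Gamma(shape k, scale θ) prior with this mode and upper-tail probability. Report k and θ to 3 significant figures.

Gamma(k,θ) with k>1 has mode (k−1)θ, so θ = 119/(k−1).
Need P(X < 218) = 0.95 with θ tied to k this way. Start at k = 2, θ = 119: P(X<218) ≈ 0.547.
Too low — raise k to concentrate. Iterating converges to k ≈ 8.6.
Then θ = 119/(8.6−1) ≈ 15.7.

k ≈ 8.6, θ ≈ 15.7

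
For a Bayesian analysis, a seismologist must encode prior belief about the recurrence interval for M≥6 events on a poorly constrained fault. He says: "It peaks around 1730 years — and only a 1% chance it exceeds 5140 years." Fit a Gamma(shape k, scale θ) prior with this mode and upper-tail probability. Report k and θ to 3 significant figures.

k ≈ 4.81, θ ≈ 455

Gamma(k,θ) with k>1 has mode (k−1)θ, so θ = 1730/(k−1).
Need P(X < 5140) = 0.99 with θ tied to k this way. Start at k = 2, θ = 1730: P(X<5140) ≈ 0.796.
Too low — raise k to concentrate. Iterating converges to k ≈ 4.81.
Then θ = 1730/(4.81−1) ≈ 455.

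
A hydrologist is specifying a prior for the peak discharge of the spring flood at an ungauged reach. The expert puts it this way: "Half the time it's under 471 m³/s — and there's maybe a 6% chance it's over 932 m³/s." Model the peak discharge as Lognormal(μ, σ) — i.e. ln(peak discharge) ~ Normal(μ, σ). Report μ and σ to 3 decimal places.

If T ~ Lognormal(μ,σ) then ln T ~ Normal(μ,σ), so the p-quantile of ln T is μ + z_p·σ.
ln(471) = 6.155 and ln(932) = 6.837; z_{0.5} = 0, z_{0.94} = 1.555.
σ = (6.837 − 6.155)/(1.555 − (0)) = 0.439.
μ = 6.155 − (0)·0.439 = 6.155.

μ ≈ 6.155, σ ≈ 0.439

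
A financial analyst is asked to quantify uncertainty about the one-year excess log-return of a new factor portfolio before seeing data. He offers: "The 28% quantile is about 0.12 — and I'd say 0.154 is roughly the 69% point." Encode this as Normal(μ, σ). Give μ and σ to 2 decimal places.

The p-quantile of Normal(μ,σ) is μ + z_p·σ, with z_{0.28} = -0.5828 and z_{0.69} = 0.4959.
Eliminate σ: μ = (z₂·x₁ − z₁·x₂)/(z₂ − z₁) = (0.4959·0.12 − (-0.5828)·0.154)/1.079 = 0.14.
Then σ = (x₂ − x₁)/(z₂ − z₁) = (0.154 − 0.12)/1.079 = 0.03.

μ = 0.14, σ = 0.03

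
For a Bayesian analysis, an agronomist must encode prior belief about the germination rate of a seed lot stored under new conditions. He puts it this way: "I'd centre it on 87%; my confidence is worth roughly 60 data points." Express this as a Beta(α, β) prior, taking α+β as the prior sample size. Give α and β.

Under the effective-sample-size interpretation, Beta(α, β) has prior mean α/(α+β) and prior sample size α+β.
So α+β = 60 and α/(α+β) = 0.87, giving α = 0.87·60 = 52.2 and β = 60 − 52.2 = 7.8.

α = 52.2, β = 7.8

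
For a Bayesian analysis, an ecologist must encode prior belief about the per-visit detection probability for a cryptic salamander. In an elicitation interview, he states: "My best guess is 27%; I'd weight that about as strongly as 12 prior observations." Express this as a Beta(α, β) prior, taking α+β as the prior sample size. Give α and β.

Under the effective-sample-size interpretation, Beta(α, β) has prior mean α/(α+β) and prior sample size α+β.
So α+β = 12 and α/(α+β) = 0.27, giving α = 0.27·12 = 3.24 and β = 12 − 3.24 = 8.76.

α = 3.24, β = 8.76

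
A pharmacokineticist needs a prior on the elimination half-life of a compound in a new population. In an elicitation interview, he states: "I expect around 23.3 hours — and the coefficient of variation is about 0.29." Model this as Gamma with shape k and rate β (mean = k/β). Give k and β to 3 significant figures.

k ≈ 11.9, β ≈ 0.51

For Gamma(k, rate β): mean = k/β, variance = k/β², so CV = 1/√k.
CV = 0.29, hence k = 1/CV² = 11.9.
Then β = k/mean = 11.9/23.3 = 0.51.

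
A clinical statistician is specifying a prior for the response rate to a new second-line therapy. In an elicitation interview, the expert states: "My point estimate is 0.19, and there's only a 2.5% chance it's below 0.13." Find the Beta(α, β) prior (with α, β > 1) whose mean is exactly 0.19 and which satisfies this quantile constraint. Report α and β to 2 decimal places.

With mean 0.19 fixed, write α = 0.19s, β = 0.81s where s = α+β.
Need P(θ < 0.13) = 0.025 under Beta(0.19s, 0.81s). Normal approximation: (q−m)/√(m(1−m)/s) ≈ z_{0.025} = -1.96, so s ≈ 0.19·0.81·(-1.96)²/(0.13−0.19)² = 164.2.
At s = 164.2: P(θ<0.13) ≈ 0.017. Adjusting to match 0.025 gives s ≈ 141.86.
So α = 0.19·141.86 ≈ 26.95, β = 0.81·141.86 ≈ 114.90.

α ≈ 26.95, β ≈ 114.90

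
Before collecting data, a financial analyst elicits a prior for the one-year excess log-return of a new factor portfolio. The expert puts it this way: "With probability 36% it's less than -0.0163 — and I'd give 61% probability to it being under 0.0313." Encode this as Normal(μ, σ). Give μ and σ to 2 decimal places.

μ = 0.01, σ = 0.07

The p-quantile of Normal(μ,σ) is μ + z_p·σ, with z_{0.36} = -0.3585 and z_{0.61} = 0.2793.
Eliminate σ: μ = (z₂·x₁ − z₁·x₂)/(z₂ − z₁) = (0.2793·-0.0163 − (-0.3585)·0.0313)/0.6378 = 0.01.
Then σ = (x₂ − x₁)/(z₂ − z₁) = (0.0313 − -0.0163)/0.6378 = 0.07.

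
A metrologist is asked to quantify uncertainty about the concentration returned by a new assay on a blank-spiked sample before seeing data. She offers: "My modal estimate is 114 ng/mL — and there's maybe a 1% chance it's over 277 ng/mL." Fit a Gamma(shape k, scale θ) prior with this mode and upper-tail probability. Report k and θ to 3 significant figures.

Gamma(k,θ) with k>1 has mode (k−1)θ, so θ = 114/(k−1).
Need P(X < 277) = 0.99 with θ tied to k this way. Start at k = 2, θ = 114: P(X<277) ≈ 0.698.
Too low — raise k to concentrate. Iterating converges to k ≈ 6.99.
Then θ = 114/(6.99−1) ≈ 19.

k ≈ 6.99, θ ≈ 19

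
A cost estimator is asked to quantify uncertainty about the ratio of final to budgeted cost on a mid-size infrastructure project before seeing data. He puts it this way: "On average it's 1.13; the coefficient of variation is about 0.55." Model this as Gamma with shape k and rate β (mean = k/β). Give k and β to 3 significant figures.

k ≈ 3.31, β ≈ 2.93

For Gamma(k, rate β): mean = k/β, variance = k/β², so CV = 1/√k.
CV = 0.55, hence k = 1/CV² = 3.31.
Then β = k/mean = 3.31/1.13 = 2.93.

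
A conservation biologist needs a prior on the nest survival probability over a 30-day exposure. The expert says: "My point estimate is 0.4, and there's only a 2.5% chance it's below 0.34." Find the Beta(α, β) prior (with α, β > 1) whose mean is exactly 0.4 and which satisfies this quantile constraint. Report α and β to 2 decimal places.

α ≈ 99.30, β ≈ 148.95

With mean 0.4 fixed, write α = 0.4s, β = 0.6s where s = α+β.
Need P(θ < 0.34) = 0.025 under Beta(0.4s, 0.6s). Normal approximation: (q−m)/√(m(1−m)/s) ≈ z_{0.025} = -1.96, so s ≈ 0.4·0.6·(-1.96)²/(0.34−0.4)² = 256.1.
At s = 256.1: P(θ<0.34) ≈ 0.023. Adjusting to match 0.025 gives s ≈ 248.25.
So α = 0.4·248.25 ≈ 99.30, β = 0.6·248.25 ≈ 148.95.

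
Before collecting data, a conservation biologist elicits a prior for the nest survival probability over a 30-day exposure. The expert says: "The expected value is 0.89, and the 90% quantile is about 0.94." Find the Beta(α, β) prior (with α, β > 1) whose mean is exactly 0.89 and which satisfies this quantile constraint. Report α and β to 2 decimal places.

With mean 0.89 fixed, write α = 0.89s, β = 0.11s where s = α+β.
Need P(θ < 0.94) = 0.9 under Beta(0.89s, 0.11s). Normal approximation: (q−m)/√(m(1−m)/s) ≈ z_{0.9} = 1.28, so s ≈ 0.89·0.11·(1.28)²/(0.94−0.89)² = 64.3.
At s = 64.3: P(θ<0.94) ≈ 0.921. Adjusting to match 0.9 gives s ≈ 54.73.
So α = 0.89·54.73 ≈ 48.71, β = 0.11·54.73 ≈ 6.02.

α ≈ 48.71, β ≈ 6.02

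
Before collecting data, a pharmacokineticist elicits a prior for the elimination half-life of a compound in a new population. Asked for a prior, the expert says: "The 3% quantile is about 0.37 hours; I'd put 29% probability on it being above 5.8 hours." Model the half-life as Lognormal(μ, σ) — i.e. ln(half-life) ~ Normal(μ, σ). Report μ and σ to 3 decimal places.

If T ~ Lognormal(μ,σ) then ln T ~ Normal(μ,σ), so the p-quantile of ln T is μ + z_p·σ.
ln(0.37) = -0.9943 and ln(5.8) = 1.758; z_{0.03} = -1.881, z_{0.71} = 0.5534.
σ = (1.758 − -0.9943)/(0.5534 − (-1.881)) = 1.131.
μ = -0.9943 − (-1.881)·1.131 = 1.132.

μ ≈ 1.132, σ ≈ 1.131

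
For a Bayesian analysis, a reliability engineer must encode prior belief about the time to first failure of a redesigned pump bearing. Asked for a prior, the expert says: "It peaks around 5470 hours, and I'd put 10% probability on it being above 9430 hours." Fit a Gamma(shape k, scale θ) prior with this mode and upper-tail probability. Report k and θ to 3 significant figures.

k ≈ 7.39, θ ≈ 856

Gamma(k,θ) with k>1 has mode (k−1)θ, so θ = 5470/(k−1).
Need P(X < 9430) = 0.9 with θ tied to k this way. Start at k = 2, θ = 5470: P(X<9430) ≈ 0.514.
Too low — raise k to concentrate. Iterating converges to k ≈ 7.39.
Then θ = 5470/(7.39−1) ≈ 856.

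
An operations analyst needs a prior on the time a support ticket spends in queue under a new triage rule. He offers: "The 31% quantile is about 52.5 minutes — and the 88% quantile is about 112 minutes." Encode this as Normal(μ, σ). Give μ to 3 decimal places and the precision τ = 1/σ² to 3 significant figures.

For Normal(μ,σ), the p-quantile is μ + z_p·σ. Here z_{0.31} = -0.4959, z_{0.88} = 1.175.
So 52.5 = μ − 0.4959σ and 112 = μ + 1.175σ.
Subtracting: σ = (112 − 52.5)/(1.175 − (-0.4959)) = 35.611.
Then μ = 52.5 − (-0.4959)·35.611 = 70.158.
Precision τ = 1/σ² = 1/35.61² = 0.000789.

μ = 70.158, τ = 0.000789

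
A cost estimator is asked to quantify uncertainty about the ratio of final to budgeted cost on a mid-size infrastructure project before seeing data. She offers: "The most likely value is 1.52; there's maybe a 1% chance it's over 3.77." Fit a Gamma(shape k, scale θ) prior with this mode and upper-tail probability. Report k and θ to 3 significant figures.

k ≈ 6.7, θ ≈ 0.267

Gamma(k,θ) with k>1 has mode (k−1)θ, so θ = 1.52/(k−1).
Need P(X < 3.77) = 0.99 with θ tied to k this way. Start at k = 2, θ = 1.52: P(X<3.77) ≈ 0.709.
Too low — raise k to concentrate. Iterating converges to k ≈ 6.7.
Then θ = 1.52/(6.7−1) ≈ 0.267.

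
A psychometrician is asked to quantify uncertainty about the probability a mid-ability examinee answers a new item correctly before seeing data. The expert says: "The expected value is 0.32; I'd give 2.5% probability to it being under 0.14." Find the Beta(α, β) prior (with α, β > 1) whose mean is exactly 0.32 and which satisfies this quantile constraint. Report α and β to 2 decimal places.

With mean 0.32 fixed, write α = 0.32s, β = 0.68s where s = α+β.
Need P(θ < 0.14) = 0.025 under Beta(0.32s, 0.68s). Normal approximation: (q−m)/√(m(1−m)/s) ≈ z_{0.025} = -1.96, so s ≈ 0.32·0.68·(-1.96)²/(0.14−0.32)² = 25.8.
At s = 25.8: P(θ<0.14) ≈ 0.012. Adjusting to match 0.025 gives s ≈ 19.92.
So α = 0.32·19.92 ≈ 6.37, β = 0.68·19.92 ≈ 13.55.

α ≈ 6.37, β ≈ 13.55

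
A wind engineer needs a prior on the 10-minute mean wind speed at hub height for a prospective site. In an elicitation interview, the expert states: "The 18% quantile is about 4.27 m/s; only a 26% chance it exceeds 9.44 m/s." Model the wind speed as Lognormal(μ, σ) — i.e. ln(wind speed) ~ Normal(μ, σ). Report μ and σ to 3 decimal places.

If T ~ Lognormal(μ,σ) then ln T ~ Normal(μ,σ), so the p-quantile of ln T is μ + z_p·σ.
ln(4.27) = 1.452 and ln(9.44) = 2.245; z_{0.18} = -0.9154, z_{0.74} = 0.6433.
σ = (2.245 − 1.452)/(0.6433 − (-0.9154)) = 0.509.
μ = 1.452 − (-0.9154)·0.509 = 1.918.

μ ≈ 1.918, σ ≈ 0.509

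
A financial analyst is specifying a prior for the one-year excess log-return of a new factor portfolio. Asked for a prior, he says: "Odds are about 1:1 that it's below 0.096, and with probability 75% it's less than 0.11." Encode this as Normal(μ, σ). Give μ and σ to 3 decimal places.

μ = 0.096, σ = 0.021

For Normal(μ,σ), the p-quantile is μ + z_p·σ. Here z_{0.5} = 0, z_{0.75} = 0.6745.
So 0.096 = μ + 0σ and 0.11 = μ + 0.6745σ.
Subtracting: σ = (0.11 − 0.096)/(0.6745 − (0)) = 0.021.
Then μ = 0.096 − (0)·0.021 = 0.096.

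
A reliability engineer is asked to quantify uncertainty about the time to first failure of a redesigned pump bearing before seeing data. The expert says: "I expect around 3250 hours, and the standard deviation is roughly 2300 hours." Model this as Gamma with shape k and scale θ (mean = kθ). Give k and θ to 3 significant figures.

For Gamma(k, scale θ): mean = kθ, variance = kθ², so CV = 1/√k.
CV = SD/mean = 2300/3250 = 0.7077, hence k = 1/CV² = 2.
Then θ = mean/k = 3250/2 = 1630.

k ≈ 2, θ ≈ 1630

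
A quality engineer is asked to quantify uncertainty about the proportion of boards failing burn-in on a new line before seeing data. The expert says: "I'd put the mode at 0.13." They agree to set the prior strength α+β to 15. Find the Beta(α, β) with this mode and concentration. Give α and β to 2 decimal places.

α = 2.69, β = 12.31

For α,β > 1 the Beta mode is (α−1)/(α+β−2). With α+β = 15, the mode is (α−1)/13.
Set (α−1)/13 = 0.13 → α = 1 + 0.13·13 = 2.69.
β = 15 − α = 12.31.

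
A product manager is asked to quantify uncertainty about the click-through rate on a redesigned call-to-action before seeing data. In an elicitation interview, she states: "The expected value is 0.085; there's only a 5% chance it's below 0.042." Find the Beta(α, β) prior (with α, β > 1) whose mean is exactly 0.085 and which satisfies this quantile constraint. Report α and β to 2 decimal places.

With mean 0.085 fixed, write α = 0.085s, β = 0.915s where s = α+β.
Need P(θ < 0.042) = 0.05 under Beta(0.085s, 0.915s). Normal approximation: (q−m)/√(m(1−m)/s) ≈ z_{0.05} = -1.64, so s ≈ 0.085·0.915·(-1.64)²/(0.042−0.085)² = 113.8.
At s = 113.8: P(θ<0.042) ≈ 0.028. Adjusting to match 0.05 gives s ≈ 86.64.
So α = 0.085·86.64 ≈ 7.36, β = 0.915·86.64 ≈ 79.28.

α ≈ 7.36, β ≈ 79.28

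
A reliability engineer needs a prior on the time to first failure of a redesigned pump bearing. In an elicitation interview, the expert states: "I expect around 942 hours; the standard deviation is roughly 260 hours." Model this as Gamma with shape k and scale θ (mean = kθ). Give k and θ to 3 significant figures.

k ≈ 13.1, θ ≈ 71.8

For Gamma(k, scale θ): mean = kθ, variance = kθ², so CV = 1/√k.
CV = SD/mean = 260/942 = 0.276, hence k = 1/CV² = 13.1.
Then θ = mean/k = 942/13.1 = 71.8.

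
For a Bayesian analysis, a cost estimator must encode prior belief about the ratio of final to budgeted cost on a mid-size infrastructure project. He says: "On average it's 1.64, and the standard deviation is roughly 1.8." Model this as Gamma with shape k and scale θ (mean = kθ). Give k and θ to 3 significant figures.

For Gamma(k, scale θ): mean = kθ, variance = kθ², so CV = 1/√k.
CV = SD/mean = 1.8/1.64 = 1.098, hence k = 1/CV² = 0.83.
Then θ = mean/k = 1.64/0.83 = 1.98.

k ≈ 0.83, θ ≈ 1.98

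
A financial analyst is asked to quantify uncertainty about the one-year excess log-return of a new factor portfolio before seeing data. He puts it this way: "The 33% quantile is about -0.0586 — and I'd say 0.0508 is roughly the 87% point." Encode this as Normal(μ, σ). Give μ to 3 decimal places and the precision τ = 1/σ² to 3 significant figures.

μ = -0.028, τ = 205

For Normal(μ,σ), the p-quantile is μ + z_p·σ. Here z_{0.33} = -0.4399, z_{0.87} = 1.126.
So -0.0586 = μ − 0.4399σ and 0.0508 = μ + 1.126σ.
Subtracting: σ = (0.0508 − -0.0586)/(1.126 − (-0.4399)) = 0.070.
Then μ = -0.0586 − (-0.4399)·0.070 = -0.028.
Precision τ = 1/σ² = 1/0.06985² = 205.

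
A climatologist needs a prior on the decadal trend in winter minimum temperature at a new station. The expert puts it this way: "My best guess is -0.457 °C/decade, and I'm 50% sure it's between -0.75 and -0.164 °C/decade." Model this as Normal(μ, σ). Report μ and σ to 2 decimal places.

μ = -0.46, σ = 0.43

A symmetric 50% interval runs μ ± z·σ with z = 0.6745.
Half-width = 0.293, so σ = 0.293/0.6745 = 0.43.
μ is the stated best guess, -0.46.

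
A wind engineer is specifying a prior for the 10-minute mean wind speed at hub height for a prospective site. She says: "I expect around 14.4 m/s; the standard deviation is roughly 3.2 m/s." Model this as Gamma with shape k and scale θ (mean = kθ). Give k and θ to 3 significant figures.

k ≈ 20.2, θ ≈ 0.711

For Gamma(k, scale θ): mean = kθ, variance = kθ², so CV = 1/√k.
CV = SD/mean = 3.2/14.4 = 0.2222, hence k = 1/CV² = 20.2.
Then θ = mean/k = 14.4/20.2 = 0.711.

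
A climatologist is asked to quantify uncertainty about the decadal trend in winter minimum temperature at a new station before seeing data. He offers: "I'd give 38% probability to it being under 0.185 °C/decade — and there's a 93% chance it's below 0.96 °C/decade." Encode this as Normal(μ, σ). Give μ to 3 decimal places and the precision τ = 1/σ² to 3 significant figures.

μ = 0.318, τ = 5.28

For Normal(μ,σ), the p-quantile is μ + z_p·σ. Here z_{0.38} = -0.3055, z_{0.93} = 1.476.
So 0.185 = μ − 0.3055σ and 0.96 = μ + 1.476σ.
Subtracting: σ = (0.96 − 0.185)/(1.476 − (-0.3055)) = 0.435.
Then μ = 0.185 − (-0.3055)·0.435 = 0.318.
Precision τ = 1/σ² = 1/0.4351² = 5.28.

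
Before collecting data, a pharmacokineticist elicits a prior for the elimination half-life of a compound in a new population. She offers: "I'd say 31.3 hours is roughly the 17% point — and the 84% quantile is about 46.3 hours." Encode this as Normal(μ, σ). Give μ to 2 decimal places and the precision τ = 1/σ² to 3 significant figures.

The p-quantile of Normal(μ,σ) is μ + z_p·σ, with z_{0.17} = -0.9542 and z_{0.84} = 0.9945.
Eliminate σ: μ = (z₂·x₁ − z₁·x₂)/(z₂ − z₁) = (0.9945·31.3 − (-0.9542)·46.3)/1.949 = 38.64.
Then σ = (x₂ − x₁)/(z₂ − z₁) = (46.3 − 31.3)/1.949 = 7.70.
Precision τ = 1/σ² = 1/7.698² = 0.0169.

μ = 38.64, τ = 0.0169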